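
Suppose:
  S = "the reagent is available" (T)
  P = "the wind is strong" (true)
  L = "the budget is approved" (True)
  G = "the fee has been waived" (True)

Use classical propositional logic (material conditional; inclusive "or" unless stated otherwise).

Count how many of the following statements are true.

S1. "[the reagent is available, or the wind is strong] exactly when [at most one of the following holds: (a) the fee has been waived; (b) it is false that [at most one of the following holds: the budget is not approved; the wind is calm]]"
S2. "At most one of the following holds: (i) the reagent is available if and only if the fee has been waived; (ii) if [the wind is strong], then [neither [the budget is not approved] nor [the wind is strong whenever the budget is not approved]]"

S1: This is (S ∨ P) ↔ (G ↑ ¬(¬L ↑ ¬P)).

S ∨ P = T ∨ T = T
¬L = ¬T = F
¬P = ¬T = F
¬L ↑ ¬P = F ↑ F = T
¬(¬L ↑ ¬P) = ¬T = F
G ↑ ¬(¬L ↑ ¬P) = T ↑ F = T
(S ∨ P) ↔ (G ↑ ¬(¬L ↑ ¬P)) = T ↔ T = T
Thus S1 is true.

S2: This is (S ↔ G) ↑ (P → (¬L ↓ (¬L → P))).

S ↔ G = T ↔ T = T
¬L = ¬T = F
¬L = ¬T = F
¬L → P = F → T = T
¬L ↓ (¬L → P) = F ↓ T = F
P → (¬L ↓ (¬L → P)) = T → F = F
(S ↔ G) ↑ (P → (¬L ↓ (¬L → P))) = T ↑ F = T
Hence S2 is true.

True statements: 2.

2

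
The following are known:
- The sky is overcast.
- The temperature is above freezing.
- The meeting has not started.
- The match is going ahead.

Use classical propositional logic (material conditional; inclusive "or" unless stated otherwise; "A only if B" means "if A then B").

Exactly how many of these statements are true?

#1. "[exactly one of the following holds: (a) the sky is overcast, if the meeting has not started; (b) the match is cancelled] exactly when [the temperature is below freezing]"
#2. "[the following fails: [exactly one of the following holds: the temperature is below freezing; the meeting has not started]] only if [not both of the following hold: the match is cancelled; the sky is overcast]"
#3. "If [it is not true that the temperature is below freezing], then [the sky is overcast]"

2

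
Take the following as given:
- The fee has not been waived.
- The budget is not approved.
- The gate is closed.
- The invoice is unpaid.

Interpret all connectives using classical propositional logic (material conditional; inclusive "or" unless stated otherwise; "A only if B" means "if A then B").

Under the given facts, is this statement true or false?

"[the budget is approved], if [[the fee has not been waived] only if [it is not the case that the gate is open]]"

False

Let L = "the fee has been waived" (False), R = "the gate is open" (False), K = "the budget is approved" (False).
In symbols: (not L -> not R) -> K

not L = not False = True
not R = not False = True
not L -> not R = True -> True = True
(not L -> not R) -> K = True -> False = False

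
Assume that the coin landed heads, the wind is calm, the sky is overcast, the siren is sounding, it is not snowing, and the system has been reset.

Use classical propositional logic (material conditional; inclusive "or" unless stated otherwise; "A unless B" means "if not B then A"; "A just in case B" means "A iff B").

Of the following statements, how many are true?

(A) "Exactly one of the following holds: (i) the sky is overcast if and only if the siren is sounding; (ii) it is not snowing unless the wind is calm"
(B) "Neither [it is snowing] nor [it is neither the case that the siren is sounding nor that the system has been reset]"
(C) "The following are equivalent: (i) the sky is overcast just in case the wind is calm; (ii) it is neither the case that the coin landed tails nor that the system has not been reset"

2

Let V = "the sky is overcast" (True), N = "the siren is sounding" (True), S = "it is snowing" (False), U = "the wind is strong" (False), Q = "the system has been reset" (True), P = "the coin landed heads" (True).

(A): Parsed as (V iff N) xor (not S or not U)

V iff N = True iff True = True
not S = not False = True
not U = not False = True
not S or not U = True or True = True
(V iff N) xor (not S or not U) = True xor True = False
Hence (A) is false.

(B): Formalization: S nor (N nor Q)

N nor Q = True nor True = False
S nor (N nor Q) = False nor False = True
So (B) is true.

(C): In symbols: (V iff not U) iff (not P nor not Q)

not U = not False = True
V iff not U = True iff True = True
not P = not True = False
not Q = not True = False
not P nor not Q = False nor False = True
(V iff not U) iff (not P nor not Q) = True iff True = True
Thus (C) is true.

2 of the 3 statements are true.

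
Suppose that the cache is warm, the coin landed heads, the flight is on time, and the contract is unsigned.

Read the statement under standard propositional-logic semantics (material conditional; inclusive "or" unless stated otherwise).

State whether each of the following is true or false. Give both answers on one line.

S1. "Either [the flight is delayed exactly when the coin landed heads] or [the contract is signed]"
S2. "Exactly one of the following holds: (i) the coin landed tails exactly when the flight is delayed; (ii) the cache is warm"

Let R = "the flight is delayed" (F), Q = "the coin landed heads" (T), S = "the contract is signed" (F), P = "the cache is warm" (T).

S1: Formalization: (R <-> Q) | S

R <-> Q = F <-> T = F
(R <-> Q) | S = F | F = F
So S1 is false.

S2: In symbols: (~Q <-> R) xor P

~Q = ~T = F
~Q <-> R = F <-> F = T
(~Q <-> R) xor P = T xor T = F
So S2 is false.

S1 F / S2 F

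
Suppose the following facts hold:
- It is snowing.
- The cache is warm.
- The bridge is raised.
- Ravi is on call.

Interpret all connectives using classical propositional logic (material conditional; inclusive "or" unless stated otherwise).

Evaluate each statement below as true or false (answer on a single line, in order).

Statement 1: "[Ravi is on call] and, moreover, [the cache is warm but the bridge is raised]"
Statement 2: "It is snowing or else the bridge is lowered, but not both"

Let N = "Ravi is on call" (T), U = "the cache is warm" (T), W = "the bridge is raised" (T), R = "it is snowing" (T).

Statement 1: This is N & (U & W).

U & W = T & T = T
N & (U & W) = T & T = T
Hence Statement 1 is true.

Statement 2: In symbols: R xor ~W

~W = ~T = F
R xor ~W = T xor F = T
Hence Statement 2 is true.

Statement 1 True / Statement 2 True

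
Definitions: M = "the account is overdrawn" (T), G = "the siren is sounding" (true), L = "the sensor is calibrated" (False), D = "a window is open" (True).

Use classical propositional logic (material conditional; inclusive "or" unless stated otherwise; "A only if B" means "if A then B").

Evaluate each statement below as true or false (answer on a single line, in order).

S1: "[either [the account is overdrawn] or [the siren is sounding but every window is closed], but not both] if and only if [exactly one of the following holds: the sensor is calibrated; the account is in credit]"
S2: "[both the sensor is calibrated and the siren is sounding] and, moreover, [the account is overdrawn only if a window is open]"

S1: This is (M ⊕ (G ∧ ¬D)) ↔ (L ⊕ ¬M).

¬D = ¬T = F
G ∧ ¬D = T ∧ F = F
M ⊕ (G ∧ ¬D) = T ⊕ F = T
¬M = ¬T = F
L ⊕ ¬M = F ⊕ F = F
(M ⊕ (G ∧ ¬D)) ↔ (L ⊕ ¬M) = T ↔ F = F
Thus S1 is false.

S2: In symbols: (L ∧ G) ∧ (M → D)

L ∧ G = F ∧ T = F
M → D = T → T = T
(L ∧ G) ∧ (M → D) = F ∧ T = F
Hence S2 is false.

S1 false, S2 false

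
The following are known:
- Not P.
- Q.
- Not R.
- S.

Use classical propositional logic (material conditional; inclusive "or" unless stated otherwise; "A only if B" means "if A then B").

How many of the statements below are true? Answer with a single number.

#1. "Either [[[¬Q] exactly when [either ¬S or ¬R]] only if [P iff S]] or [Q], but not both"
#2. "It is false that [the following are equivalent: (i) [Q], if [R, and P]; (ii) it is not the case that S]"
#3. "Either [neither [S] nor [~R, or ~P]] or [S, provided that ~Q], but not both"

2

#1: In symbols: ((~Q <-> (~S | ~R)) -> (P <-> S)) xor Q

~Q = ~T = F
~S = ~T = F
~R = ~F = T
~S | ~R = F | T = T
~Q <-> (~S | ~R) = F <-> T = F
P <-> S = F <-> T = F
(~Q <-> (~S | ~R)) -> (P <-> S) = F -> F = T
((~Q <-> (~S | ~R)) -> (P <-> S)) xor Q = T xor T = F
Hence #1 is false.

#2: Formalization: ~(((R & P) -> Q) <-> ~S)

R & P = F & F = F
(R & P) -> Q = F -> T = T
~S = ~T = F
((R & P) -> Q) <-> ~S = T <-> F = F
~(((R & P) -> Q) <-> ~S) = ~F = T
Hence #2 is true.

#3: Formalization: (S nor (~R | ~P)) xor (~Q -> S)

~R = ~F = T
~P = ~F = T
~R | ~P = T | T = T
S nor (~R | ~P) = T nor T = F
~Q = ~T = F
~Q -> S = F -> T = T
(S nor (~R | ~P)) xor (~Q -> S) = F xor T = T
Thus #3 is true.

Count: 2.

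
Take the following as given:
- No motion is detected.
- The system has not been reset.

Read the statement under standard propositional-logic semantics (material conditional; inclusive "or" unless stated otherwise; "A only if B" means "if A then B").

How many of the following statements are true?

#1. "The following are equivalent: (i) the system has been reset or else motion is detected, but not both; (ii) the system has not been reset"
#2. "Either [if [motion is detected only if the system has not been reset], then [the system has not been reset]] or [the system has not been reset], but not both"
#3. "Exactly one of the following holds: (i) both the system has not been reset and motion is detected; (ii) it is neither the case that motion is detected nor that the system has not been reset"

Let Q = "the system has been reset" (F), P = "motion is detected" (F).

#1: This is (Q ⊕ P) ↔ ¬Q.

Q ⊕ P = F ⊕ F = F
¬Q = ¬F = T
(Q ⊕ P) ↔ ¬Q = F ↔ T = F
Hence #1 is false.

#2: This is ((P → ¬Q) → ¬Q) ⊕ ¬Q.

¬Q = ¬F = T
P → ¬Q = F → T = T
¬Q = ¬F = T
(P → ¬Q) → ¬Q = T → T = T
¬Q = ¬F = T
((P → ¬Q) → ¬Q) ⊕ ¬Q = T ⊕ T = F
So #2 is false.

#3: This is (¬Q ∧ P) ⊕ (P ↓ ¬Q).

¬Q = ¬F = T
¬Q ∧ P = T ∧ F = F
¬Q = ¬F = T
P ↓ ¬Q = F ↓ T = F
(¬Q ∧ P) ⊕ (P ↓ ¬Q) = F ⊕ F = F
Hence #3 is false.

Count: 0.

0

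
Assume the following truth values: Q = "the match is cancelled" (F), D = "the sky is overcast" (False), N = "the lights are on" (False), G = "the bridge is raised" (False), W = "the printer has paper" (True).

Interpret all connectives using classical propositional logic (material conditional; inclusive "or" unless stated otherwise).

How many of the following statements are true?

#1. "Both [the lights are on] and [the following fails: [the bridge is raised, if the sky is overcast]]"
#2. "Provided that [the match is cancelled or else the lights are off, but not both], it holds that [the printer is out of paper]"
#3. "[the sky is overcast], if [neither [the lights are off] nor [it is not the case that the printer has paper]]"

#1: Parsed as N & ~(D -> G)

D -> G = F -> F = T
~(D -> G) = ~T = F
N & ~(D -> G) = F & F = F
So #1 is false.

#2: Formalization: (Q xor ~N) -> ~W

~N = ~F = T
Q xor ~N = F xor T = T
~W = ~T = F
(Q xor ~N) -> ~W = T -> F = F
Hence #2 is false.

#3: In symbols: (~N nor ~W) -> D

~N = ~F = T
~W = ~T = F
~N nor ~W = T nor F = F
(~N nor ~W) -> D = F -> F = T
So #3 is true.

Count: 1.

1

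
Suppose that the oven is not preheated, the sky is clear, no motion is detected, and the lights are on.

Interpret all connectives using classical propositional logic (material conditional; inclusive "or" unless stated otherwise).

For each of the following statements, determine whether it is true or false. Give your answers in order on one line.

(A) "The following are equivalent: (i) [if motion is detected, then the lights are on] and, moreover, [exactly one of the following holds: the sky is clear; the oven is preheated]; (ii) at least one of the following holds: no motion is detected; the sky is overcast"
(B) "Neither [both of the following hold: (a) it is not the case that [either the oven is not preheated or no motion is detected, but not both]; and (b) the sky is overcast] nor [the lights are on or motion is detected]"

(A) true / (B) false

Let R = "motion is detected" (False), S = "the lights are on" (True), Q = "the sky is overcast" (False), P = "the oven is preheated" (False).

(A): Formalization: ((R -> S) and (not Q xor P)) iff (not R or Q)

R -> S = False -> True = True
not Q = not False = True
not Q xor P = True xor False = True
(R -> S) and (not Q xor P) = True and True = True
not R = not False = True
not R or Q = True or False = True
((R -> S) and (not Q xor P)) iff (not R or Q) = True iff True = True
So (A) is true.

(B): This is (not (not P xor not R) and Q) nor (S or R).

not P = not False = True
not R = not False = True
not P xor not R = True xor True = False
not (not P xor not R) = not False = True
not (not P xor not R) and Q = True and False = False
S or R = True or False = True
(not (not P xor not R) and Q) nor (S or R) = False nor True = False
Hence (B) is false.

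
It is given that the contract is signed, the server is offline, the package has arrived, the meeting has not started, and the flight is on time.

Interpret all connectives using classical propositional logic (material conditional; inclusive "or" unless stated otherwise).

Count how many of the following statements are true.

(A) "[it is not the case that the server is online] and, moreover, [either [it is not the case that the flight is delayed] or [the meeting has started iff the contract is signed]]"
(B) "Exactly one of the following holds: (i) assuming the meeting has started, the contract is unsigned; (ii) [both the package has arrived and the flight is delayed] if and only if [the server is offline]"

Let Q = "the server is online" (False), U = "the flight is delayed" (False), S = "the meeting has started" (False), P = "the contract is signed" (True), R = "the package has arrived" (True).

(A): In symbols: not Q and (not U or (S iff P))

not Q = not False = True
not U = not False = True
S iff P = False iff True = False
not U or (S iff P) = True or False = True
not Q and (not U or (S iff P)) = True and True = True
So (A) is true.

(B): Parsed as (S -> not P) xor ((R and U) iff not Q)

not P = not True = False
S -> not P = False -> False = True
R and U = True and False = False
not Q = not False = True
(R and U) iff not Q = False iff True = False
(S -> not P) xor ((R and U) iff not Q) = True xor False = True
So (B) is true.

Count: 2.

2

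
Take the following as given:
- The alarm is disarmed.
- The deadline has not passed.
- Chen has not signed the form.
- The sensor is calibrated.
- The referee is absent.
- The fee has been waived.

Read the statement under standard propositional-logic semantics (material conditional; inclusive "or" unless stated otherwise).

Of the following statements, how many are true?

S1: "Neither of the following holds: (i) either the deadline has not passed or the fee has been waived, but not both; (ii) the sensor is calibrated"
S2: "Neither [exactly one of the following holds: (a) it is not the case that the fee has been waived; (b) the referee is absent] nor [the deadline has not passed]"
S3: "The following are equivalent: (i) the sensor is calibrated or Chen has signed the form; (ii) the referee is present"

0

Let M = "the deadline has passed" (F), S = "the fee has been waived" (T), K = "the sensor is calibrated" (T), H = "the referee is present" (F), W = "Chen has signed the form" (F).

S1: Parsed as (~M xor S) nor K

~M = ~F = T
~M xor S = T xor T = F
(~M xor S) nor K = F nor T = F
Thus S1 is false.

S2: Formalization: (~S xor ~H) nor ~M

~S = ~T = F
~H = ~F = T
~S xor ~H = F xor T = T
~M = ~F = T
(~S xor ~H) nor ~M = T nor T = F
Hence S2 is false.

S3: In symbols: (K | W) <-> H

K | W = T | F = T
(K | W) <-> H = T <-> F = F
Thus S3 is false.

0 of the 3 statements are true (none).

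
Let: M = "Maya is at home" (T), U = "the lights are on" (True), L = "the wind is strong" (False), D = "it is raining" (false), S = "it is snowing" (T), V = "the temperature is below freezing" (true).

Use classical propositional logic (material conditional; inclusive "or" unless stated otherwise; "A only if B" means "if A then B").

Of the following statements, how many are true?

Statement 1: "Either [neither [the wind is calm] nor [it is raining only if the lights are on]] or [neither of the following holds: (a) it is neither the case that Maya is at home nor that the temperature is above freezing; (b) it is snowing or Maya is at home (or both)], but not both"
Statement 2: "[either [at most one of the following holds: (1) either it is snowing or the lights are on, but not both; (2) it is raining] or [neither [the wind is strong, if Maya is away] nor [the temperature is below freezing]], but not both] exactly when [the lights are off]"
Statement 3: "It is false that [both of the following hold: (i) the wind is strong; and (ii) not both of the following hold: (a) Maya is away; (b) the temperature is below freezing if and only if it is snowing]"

Statement 1: This is (~L nor (D -> U)) xor ((M nor ~V) nor (S | M)).

~L = ~F = T
D -> U = F -> T = T
~L nor (D -> U) = T nor T = F
~V = ~T = F
M nor ~V = T nor F = F
S | M = T | T = T
(M nor ~V) nor (S | M) = F nor T = F
(~L nor (D -> U)) xor ((M nor ~V) nor (S | M)) = F xor F = F
Thus Statement 1 is false.

Statement 2: Parsed as (((S xor U) nand D) xor ((~M -> L) nor V)) <-> ~U

S xor U = T xor T = F
(S xor U) nand D = F nand F = T
~M = ~T = F
~M -> L = F -> F = T
(~M -> L) nor V = T nor T = F
((S xor U) nand D) xor ((~M -> L) nor V) = T xor F = T
~U = ~T = F
(((S xor U) nand D) xor ((~M -> L) nor V)) <-> ~U = T <-> F = F
So Statement 2 is false.

Statement 3: This is ~(L & (~M nand (V <-> S))).

~M = ~T = F
V <-> S = T <-> T = T
~M nand (V <-> S) = F nand T = T
L & (~M nand (V <-> S)) = F & T = F
~(L & (~M nand (V <-> S))) = ~F = T
So Statement 3 is true.

Count: 1.

1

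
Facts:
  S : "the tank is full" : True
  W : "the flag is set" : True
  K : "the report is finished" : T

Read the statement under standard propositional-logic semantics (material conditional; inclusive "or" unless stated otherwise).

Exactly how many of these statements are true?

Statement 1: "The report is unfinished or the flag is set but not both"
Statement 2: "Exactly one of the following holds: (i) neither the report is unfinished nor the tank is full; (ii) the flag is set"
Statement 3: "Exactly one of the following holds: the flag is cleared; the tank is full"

3

Statement 1: This is ¬K ⊕ W.

¬K = ¬T = F
¬K ⊕ W = F ⊕ T = T
Thus Statement 1 is true.

Statement 2: Formalization: (¬K ↓ S) ⊕ W

¬K = ¬T = F
¬K ↓ S = F ↓ T = F
(¬K ↓ S) ⊕ W = F ⊕ T = T
So Statement 2 is true.

Statement 3: Parsed as ¬W ⊕ S

¬W = ¬T = F
¬W ⊕ S = F ⊕ T = T
So Statement 3 is true.

3 of the 3 statements are true (Statement 1, Statement 2, Statement 3).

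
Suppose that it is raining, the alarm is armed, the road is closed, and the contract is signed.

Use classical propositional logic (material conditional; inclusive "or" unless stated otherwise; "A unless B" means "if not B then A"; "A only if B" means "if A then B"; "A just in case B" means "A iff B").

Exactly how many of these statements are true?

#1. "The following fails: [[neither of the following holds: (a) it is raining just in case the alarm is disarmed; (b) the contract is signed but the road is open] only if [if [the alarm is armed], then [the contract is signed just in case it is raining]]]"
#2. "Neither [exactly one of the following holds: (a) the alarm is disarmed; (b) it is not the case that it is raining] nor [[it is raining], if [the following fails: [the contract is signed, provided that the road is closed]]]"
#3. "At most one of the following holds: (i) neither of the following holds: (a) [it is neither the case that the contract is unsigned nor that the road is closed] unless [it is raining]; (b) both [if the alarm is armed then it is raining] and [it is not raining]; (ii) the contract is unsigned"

Let P = "it is raining" (T), Q = "the alarm is armed" (T), S = "the contract is signed" (T), R = "the road is closed" (T).

#1: Formalization: ~(((P <-> ~Q) nor (S & ~R)) -> (Q -> (S <-> P)))

~Q = ~T = F
P <-> ~Q = T <-> F = F
~R = ~T = F
S & ~R = T & F = F
(P <-> ~Q) nor (S & ~R) = F nor F = T
S <-> P = T <-> T = T
Q -> (S <-> P) = T -> T = T
((P <-> ~Q) nor (S & ~R)) -> (Q -> (S <-> P)) = T -> T = T
~(((P <-> ~Q) nor (S & ~R)) -> (Q -> (S <-> P))) = ~T = F
So #1 is false.

#2: Parsed as (~Q xor ~P) nor (~(R -> S) -> P)

~Q = ~T = F
~P = ~T = F
~Q xor ~P = F xor F = F
R -> S = T -> T = T
~(R -> S) = ~T = F
~(R -> S) -> P = F -> T = T
(~Q xor ~P) nor (~(R -> S) -> P) = F nor T = F
Thus #2 is false.

#3: This is (((~S nor R) | P) nor ((Q -> P) & ~P)) nand ~S.

~S = ~T = F
~S nor R = F nor T = F
(~S nor R) | P = F | T = T
Q -> P = T -> T = T
~P = ~T = F
(Q -> P) & ~P = T & F = F
((~S nor R) | P) nor ((Q -> P) & ~P) = T nor F = F
~S = ~T = F
(((~S nor R) | P) nor ((Q -> P) & ~P)) nand ~S = F nand F = T
Thus #3 is true.

1 of the 3 statements is true (#3).

1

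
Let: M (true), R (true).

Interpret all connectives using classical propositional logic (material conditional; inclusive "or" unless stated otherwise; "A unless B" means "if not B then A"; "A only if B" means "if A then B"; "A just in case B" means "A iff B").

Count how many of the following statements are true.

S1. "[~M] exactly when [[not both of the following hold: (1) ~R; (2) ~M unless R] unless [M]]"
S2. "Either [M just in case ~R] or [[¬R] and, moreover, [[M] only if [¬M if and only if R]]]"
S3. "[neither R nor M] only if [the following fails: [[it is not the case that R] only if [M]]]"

1

S1: This is ¬M ↔ ((¬R ↑ (¬M ∨ R)) ∨ M).

¬M = ¬T = F
¬R = ¬T = F
¬M = ¬T = F
¬M ∨ R = F ∨ T = T
¬R ↑ (¬M ∨ R) = F ↑ T = T
(¬R ↑ (¬M ∨ R)) ∨ M = T ∨ T = T
¬M ↔ ((¬R ↑ (¬M ∨ R)) ∨ M) = F ↔ T = F
Thus S1 is false.

S2: Parsed as (M ↔ ¬R) ∨ (¬R ∧ (M → (¬M ↔ R)))

¬R = ¬T = F
M ↔ ¬R = T ↔ F = F
¬R = ¬T = F
¬M = ¬T = F
¬M ↔ R = F ↔ T = F
M → (¬M ↔ R) = T → F = F
¬R ∧ (M → (¬M ↔ R)) = F ∧ F = F
(M ↔ ¬R) ∨ (¬R ∧ (M → (¬M ↔ R))) = F ∨ F = F
Hence S2 is false.

S3: In symbols: (R ↓ M) → ¬(¬R → M)

R ↓ M = T ↓ T = F
¬R = ¬T = F
¬R → M = F → T = T
¬(¬R → M) = ¬T = F
(R ↓ M) → ¬(¬R → M) = F → F = T
So S3 is true.

1 of the 3 statements is true.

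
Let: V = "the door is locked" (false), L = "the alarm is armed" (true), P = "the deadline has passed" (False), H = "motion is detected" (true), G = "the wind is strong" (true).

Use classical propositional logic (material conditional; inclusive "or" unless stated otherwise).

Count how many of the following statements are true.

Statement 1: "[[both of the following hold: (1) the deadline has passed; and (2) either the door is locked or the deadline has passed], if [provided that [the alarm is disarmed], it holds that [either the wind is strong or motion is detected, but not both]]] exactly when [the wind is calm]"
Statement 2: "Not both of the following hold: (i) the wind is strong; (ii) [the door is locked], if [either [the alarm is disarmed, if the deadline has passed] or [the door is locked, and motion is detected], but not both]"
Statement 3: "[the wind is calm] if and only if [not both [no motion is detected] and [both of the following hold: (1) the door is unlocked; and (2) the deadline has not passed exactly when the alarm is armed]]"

2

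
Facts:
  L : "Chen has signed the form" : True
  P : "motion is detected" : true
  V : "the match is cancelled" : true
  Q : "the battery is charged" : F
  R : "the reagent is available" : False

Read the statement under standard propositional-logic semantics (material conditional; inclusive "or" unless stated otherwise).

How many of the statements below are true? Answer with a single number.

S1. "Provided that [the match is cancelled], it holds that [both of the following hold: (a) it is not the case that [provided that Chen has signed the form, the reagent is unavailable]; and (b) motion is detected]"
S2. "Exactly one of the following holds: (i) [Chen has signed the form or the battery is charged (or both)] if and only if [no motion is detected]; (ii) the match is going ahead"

S1: This is V -> (~(L -> ~R) & P).

~R = ~F = T
L -> ~R = T -> T = T
~(L -> ~R) = ~T = F
~(L -> ~R) & P = F & T = F
V -> (~(L -> ~R) & P) = T -> F = F
Thus S1 is false.

S2: In symbols: ((L | Q) <-> ~P) xor ~V

L | Q = T | F = T
~P = ~T = F
(L | Q) <-> ~P = T <-> F = F
~V = ~T = F
((L | Q) <-> ~P) xor ~V = F xor F = F
Thus S2 is false.

True statements: 0 (none).

0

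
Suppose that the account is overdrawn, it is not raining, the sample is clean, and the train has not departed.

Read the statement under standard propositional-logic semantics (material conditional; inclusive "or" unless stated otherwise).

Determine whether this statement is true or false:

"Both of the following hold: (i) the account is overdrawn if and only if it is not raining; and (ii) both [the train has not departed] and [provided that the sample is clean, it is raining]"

False

Let P = "the account is overdrawn" (T), U = "it is raining" (F), V = "the train has departed" (F), K = "the sample is contaminated" (F).
Formalization: (P ↔ ¬U) ∧ (¬V ∧ (¬K → U))

¬U = ¬F = T
P ↔ ¬U = T ↔ T = T
¬V = ¬F = T
¬K = ¬F = T
¬K → U = T → F = F
¬V ∧ (¬K → U) = T ∧ F = F
(P ↔ ¬U) ∧ (¬V ∧ (¬K → U)) = T ∧ F = F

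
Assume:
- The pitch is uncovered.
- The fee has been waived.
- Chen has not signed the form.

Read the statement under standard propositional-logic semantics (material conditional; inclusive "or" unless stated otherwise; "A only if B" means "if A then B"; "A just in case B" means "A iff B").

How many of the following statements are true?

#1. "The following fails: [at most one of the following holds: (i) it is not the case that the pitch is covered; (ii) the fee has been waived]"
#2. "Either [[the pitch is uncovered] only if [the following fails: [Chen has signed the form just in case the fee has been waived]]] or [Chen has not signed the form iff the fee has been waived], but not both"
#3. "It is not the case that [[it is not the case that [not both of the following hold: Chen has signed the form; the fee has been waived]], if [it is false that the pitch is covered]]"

Let V = "the pitch is covered" (False), R = "the fee has been waived" (True), K = "Chen has signed the form" (False).

#1: This is not (not V nand R).

not V = not False = True
not V nand R = True nand True = False
not (not V nand R) = not False = True
Hence #1 is true.

#2: Parsed as (not V -> not (K iff R)) xor (not K iff R)

not V = not False = True
K iff R = False iff True = False
not (K iff R) = not False = True
not V -> not (K iff R) = True -> True = True
not K = not False = True
not K iff R = True iff True = True
(not V -> not (K iff R)) xor (not K iff R) = True xor True = False
So #2 is false.

#3: This is not (not V -> not (K nand R)).

not V = not False = True
K nand R = False nand True = True
not (K nand R) = not True = False
not V -> not (K nand R) = True -> False = False
not (not V -> not (K nand R)) = not False = True
Hence #3 is true.

True statements: 2 (#1, #3).

2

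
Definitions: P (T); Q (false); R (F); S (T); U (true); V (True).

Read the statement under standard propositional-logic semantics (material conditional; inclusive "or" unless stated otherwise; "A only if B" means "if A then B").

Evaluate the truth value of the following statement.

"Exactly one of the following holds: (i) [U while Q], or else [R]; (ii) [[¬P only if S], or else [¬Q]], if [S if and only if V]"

Values: U=T, Q=F, R=F, S=T, V=T, P=T.
Formalization: ((U ∧ Q) ∨ R) ⊕ ((S ↔ V) → ((¬P → S) ∨ ¬Q))

U ∧ Q = T ∧ F = F
(U ∧ Q) ∨ R = F ∨ F = F
S ↔ V = T ↔ T = T
¬P = ¬T = F
¬P → S = F → T = T
¬Q = ¬F = T
(¬P → S) ∨ ¬Q = T ∨ T = T
(S ↔ V) → ((¬P → S) ∨ ¬Q) = T → T = T
((U ∧ Q) ∨ R) ⊕ ((S ↔ V) → ((¬P → S) ∨ ¬Q)) = F ⊕ T = T

The statement is true.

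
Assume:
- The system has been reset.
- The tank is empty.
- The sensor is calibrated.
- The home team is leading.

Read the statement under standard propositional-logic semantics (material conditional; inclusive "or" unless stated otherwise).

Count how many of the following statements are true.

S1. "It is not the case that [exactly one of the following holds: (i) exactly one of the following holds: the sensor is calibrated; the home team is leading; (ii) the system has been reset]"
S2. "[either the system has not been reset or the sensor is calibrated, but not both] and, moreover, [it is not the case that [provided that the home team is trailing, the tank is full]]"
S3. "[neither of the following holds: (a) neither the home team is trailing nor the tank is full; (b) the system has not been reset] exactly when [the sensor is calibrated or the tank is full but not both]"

Let R = "the sensor is calibrated" (True), S = "the home team is leading" (True), P = "the system has been reset" (True), Q = "the tank is full" (False).

S1: In symbols: not ((R xor S) xor P)

R xor S = True xor True = False
(R xor S) xor P = False xor True = True
not ((R xor S) xor P) = not True = False
Hence S1 is false.

S2: In symbols: (not P xor R) and not (not S -> Q)

not P = not True = False
not P xor R = False xor True = True
not S = not True = False
not S -> Q = False -> False = True
not (not S -> Q) = not True = False
(not P xor R) and not (not S -> Q) = True and False = False
Hence S2 is false.

S3: Parsed as ((not S nor Q) nor not P) iff (R xor Q)

not S = not True = False
not S nor Q = False nor False = True
not P = not True = False
(not S nor Q) nor not P = True nor False = False
R xor Q = True xor False = True
((not S nor Q) nor not P) iff (R xor Q) = False iff True = False
So S3 is false.

Count: 0.

0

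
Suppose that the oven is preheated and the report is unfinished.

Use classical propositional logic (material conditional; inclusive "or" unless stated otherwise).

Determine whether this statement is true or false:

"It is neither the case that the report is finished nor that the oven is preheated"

false

Let Q = "the report is finished" (F), P = "the oven is preheated" (T).
In symbols: Q nor P

Q nor P = F nor T = F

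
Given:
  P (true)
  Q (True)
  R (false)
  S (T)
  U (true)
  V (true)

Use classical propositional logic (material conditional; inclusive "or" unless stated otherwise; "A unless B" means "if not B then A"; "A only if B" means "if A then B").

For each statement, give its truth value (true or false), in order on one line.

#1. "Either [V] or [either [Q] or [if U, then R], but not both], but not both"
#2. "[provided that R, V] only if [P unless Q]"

#1: In symbols: V xor (Q xor (U -> R))

U -> R = T -> F = F
Q xor (U -> R) = T xor F = T
V xor (Q xor (U -> R)) = T xor T = F
Hence #1 is false.

#2: This is (R -> V) -> (P | Q).

R -> V = F -> T = T
P | Q = T | T = T
(R -> V) -> (P | Q) = T -> T = T
Hence #2 is true.

#1 False / #2 True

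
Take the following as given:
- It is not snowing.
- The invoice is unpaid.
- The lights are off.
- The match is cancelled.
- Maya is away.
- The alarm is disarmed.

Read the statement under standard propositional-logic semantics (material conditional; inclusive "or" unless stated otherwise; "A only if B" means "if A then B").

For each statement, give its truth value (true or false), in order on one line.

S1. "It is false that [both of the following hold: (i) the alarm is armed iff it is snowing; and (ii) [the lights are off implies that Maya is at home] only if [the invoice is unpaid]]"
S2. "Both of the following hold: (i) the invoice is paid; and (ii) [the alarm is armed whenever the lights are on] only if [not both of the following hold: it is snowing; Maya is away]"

Let S = "the alarm is armed" (False), L = "it is snowing" (False), H = "the lights are on" (False), R = "Maya is at home" (False), Q = "the invoice is paid" (False).

S1: This is not ((S iff L) and ((not H -> R) -> not Q)).

S iff L = False iff False = True
not H = not False = True
not H -> R = True -> False = False
not Q = not False = True
(not H -> R) -> not Q = False -> True = True
(S iff L) and ((not H -> R) -> not Q) = True and True = True
not ((S iff L) and ((not H -> R) -> not Q)) = not True = False
So S1 is false.

S2: In symbols: Q and ((H -> S) -> (L nand not R))

H -> S = False -> False = True
not R = not False = True
L nand not R = False nand True = True
(H -> S) -> (L nand not R) = True -> True = True
Q and ((H -> S) -> (L nand not R)) = False and True = False
Thus S2 is false.

S1 False / S2 False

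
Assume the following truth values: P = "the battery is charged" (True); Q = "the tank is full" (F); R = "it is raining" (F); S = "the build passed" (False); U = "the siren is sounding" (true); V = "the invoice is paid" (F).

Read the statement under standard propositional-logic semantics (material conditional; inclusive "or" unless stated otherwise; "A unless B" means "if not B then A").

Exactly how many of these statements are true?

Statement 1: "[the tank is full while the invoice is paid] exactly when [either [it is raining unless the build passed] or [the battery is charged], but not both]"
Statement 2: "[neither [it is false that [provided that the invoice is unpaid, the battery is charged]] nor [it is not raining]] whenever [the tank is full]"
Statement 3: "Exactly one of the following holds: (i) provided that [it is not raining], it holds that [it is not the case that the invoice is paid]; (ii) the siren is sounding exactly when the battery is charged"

Statement 1: Parsed as (Q & V) <-> ((R | S) xor P)

Q & V = F & F = F
R | S = F | F = F
(R | S) xor P = F xor T = T
(Q & V) <-> ((R | S) xor P) = F <-> T = F
Thus Statement 1 is false.

Statement 2: Parsed as Q -> (~(~V -> P) nor ~R)

~V = ~F = T
~V -> P = T -> T = T
~(~V -> P) = ~T = F
~R = ~F = T
~(~V -> P) nor ~R = F nor T = F
Q -> (~(~V -> P) nor ~R) = F -> F = T
Thus Statement 2 is true.

Statement 3: Parsed as (~R -> ~V) xor (U <-> P)

~R = ~F = T
~V = ~F = T
~R -> ~V = T -> T = T
U <-> P = T <-> T = T
(~R -> ~V) xor (U <-> P) = T xor T = F
Hence Statement 3 is false.

Count: 1.

1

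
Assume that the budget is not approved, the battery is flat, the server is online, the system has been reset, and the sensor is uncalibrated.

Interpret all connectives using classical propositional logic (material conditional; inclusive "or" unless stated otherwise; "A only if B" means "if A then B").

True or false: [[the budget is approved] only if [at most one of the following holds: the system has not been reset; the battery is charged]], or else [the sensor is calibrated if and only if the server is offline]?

True.

Let R = "the budget is approved" (False), H = "the system has been reset" (True), D = "the battery is charged" (False), K = "the sensor is calibrated" (False), M = "the server is online" (True).
In symbols: (R -> (not H nand D)) or (K iff not M)

not H = not True = False
not H nand D = False nand False = True
R -> (not H nand D) = False -> True = True
not M = not True = False
K iff not M = False iff False = True
(R -> (not H nand D)) or (K iff not M) = True or True = True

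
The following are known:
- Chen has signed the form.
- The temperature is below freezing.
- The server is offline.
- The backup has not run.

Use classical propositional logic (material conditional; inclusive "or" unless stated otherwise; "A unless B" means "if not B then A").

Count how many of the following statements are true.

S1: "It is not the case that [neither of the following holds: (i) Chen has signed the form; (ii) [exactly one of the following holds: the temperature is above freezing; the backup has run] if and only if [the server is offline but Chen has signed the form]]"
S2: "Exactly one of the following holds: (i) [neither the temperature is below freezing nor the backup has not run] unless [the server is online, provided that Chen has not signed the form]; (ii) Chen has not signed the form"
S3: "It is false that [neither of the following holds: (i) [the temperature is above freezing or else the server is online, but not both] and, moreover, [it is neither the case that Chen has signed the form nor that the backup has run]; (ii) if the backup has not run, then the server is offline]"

3

Let V = "Chen has signed the form" (True), Q = "the temperature is below freezing" (True), N = "the backup has run" (False), P = "the server is online" (False).

S1: In symbols: not (V nor ((not Q xor N) iff (not P and V)))

not Q = not True = False
not Q xor N = False xor False = False
not P = not False = True
not P and V = True and True = True
(not Q xor N) iff (not P and V) = False iff True = False
V nor ((not Q xor N) iff (not P and V)) = True nor False = False
not (V nor ((not Q xor N) iff (not P and V))) = not False = True
So S1 is true.

S2: Formalization: ((Q nor not N) or (not V -> P)) xor not V

not N = not False = True
Q nor not N = True nor True = False
not V = not True = False
not V -> P = False -> False = True
(Q nor not N) or (not V -> P) = False or True = True
not V = not True = False
((Q nor not N) or (not V -> P)) xor not V = True xor False = True
Thus S2 is true.

S3: In symbols: not (((not Q xor P) and (V nor N)) nor (not N -> not P))

not Q = not True = False
not Q xor P = False xor False = False
V nor N = True nor False = False
(not Q xor P) and (V nor N) = False and False = False
not N = not False = True
not P = not False = True
not N -> not P = True -> True = True
((not Q xor P) and (V nor N)) nor (not N -> not P) = False nor True = False
not (((not Q xor P) and (V nor N)) nor (not N -> not P)) = not False = True
So S3 is true.

True statements: 3 (S1, S2, S3).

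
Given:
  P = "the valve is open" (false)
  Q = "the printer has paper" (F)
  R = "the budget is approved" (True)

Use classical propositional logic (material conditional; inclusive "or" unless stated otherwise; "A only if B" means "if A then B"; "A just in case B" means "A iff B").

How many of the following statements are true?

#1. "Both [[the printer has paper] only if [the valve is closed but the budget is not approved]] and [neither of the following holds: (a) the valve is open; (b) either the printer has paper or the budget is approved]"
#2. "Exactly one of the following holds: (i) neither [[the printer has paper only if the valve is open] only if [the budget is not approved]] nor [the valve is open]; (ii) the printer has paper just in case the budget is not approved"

0

#1: This is (Q -> (~P & ~R)) & (P nor (Q | R)).

~P = ~F = T
~R = ~T = F
~P & ~R = T & F = F
Q -> (~P & ~R) = F -> F = T
Q | R = F | T = T
P nor (Q | R) = F nor T = F
(Q -> (~P & ~R)) & (P nor (Q | R)) = T & F = F
Hence #1 is false.

#2: Formalization: (((Q -> P) -> ~R) nor P) xor (Q <-> ~R)

Q -> P = F -> F = T
~R = ~T = F
(Q -> P) -> ~R = T -> F = F
((Q -> P) -> ~R) nor P = F nor F = T
~R = ~T = F
Q <-> ~R = F <-> F = T
(((Q -> P) -> ~R) nor P) xor (Q <-> ~R) = T xor T = F
Thus #2 is false.

True statements: 0 (none).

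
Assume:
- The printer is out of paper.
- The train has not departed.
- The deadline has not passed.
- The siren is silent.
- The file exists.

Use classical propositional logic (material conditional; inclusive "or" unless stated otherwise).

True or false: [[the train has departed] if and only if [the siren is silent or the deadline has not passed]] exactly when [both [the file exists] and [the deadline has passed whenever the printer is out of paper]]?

true

Let N = "the train has departed" (F), H = "the siren is sounding" (F), K = "the deadline has passed" (F), R = "the file exists" (T), G = "the printer has paper" (F).
In symbols: (N <-> (~H | ~K)) <-> (R & (~G -> K))

~H = ~F = T
~K = ~F = T
~H | ~K = T | T = T
N <-> (~H | ~K) = F <-> T = F
~G = ~F = T
~G -> K = T -> F = F
R & (~G -> K) = T & F = F
(N <-> (~H | ~K)) <-> (R & (~G -> K)) = F <-> F = T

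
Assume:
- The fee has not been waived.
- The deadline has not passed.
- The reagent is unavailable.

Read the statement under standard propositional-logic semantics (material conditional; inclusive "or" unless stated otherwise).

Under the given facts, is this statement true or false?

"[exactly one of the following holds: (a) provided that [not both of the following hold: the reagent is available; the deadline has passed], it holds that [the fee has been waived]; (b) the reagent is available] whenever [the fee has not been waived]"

Let P = "the fee has been waived" (F), R = "the reagent is available" (F), Q = "the deadline has passed" (F).
Parsed as ~P -> (((R nand Q) -> P) xor R)

~P = ~F = T
R nand Q = F nand F = T
(R nand Q) -> P = T -> F = F
((R nand Q) -> P) xor R = F xor F = F
~P -> (((R nand Q) -> P) xor R) = T -> F = F

The statement is false.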